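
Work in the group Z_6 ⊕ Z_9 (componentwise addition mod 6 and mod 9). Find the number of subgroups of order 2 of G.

1

|G| = 54 and 2 | 54, so subgroups of order 2 are possible by Lagrange.
The subgroups of order 2 are: {(0,0), (3,0)}.
So G has 1 subgroup of order 2.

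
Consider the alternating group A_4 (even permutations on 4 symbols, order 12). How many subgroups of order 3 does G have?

|G| = 12 and 3 | 12, so subgroups of order 3 are possible by Lagrange.
The subgroups of order 3 are: {e, (1 2 3), (1 3 2)}; {e, (1 2 4), (1 4 2)}; {e, (1 3 4), (1 4 3)}; {e, (2 3 4), (2 4 3)}.
So G has 4 subgroups of order 3.

4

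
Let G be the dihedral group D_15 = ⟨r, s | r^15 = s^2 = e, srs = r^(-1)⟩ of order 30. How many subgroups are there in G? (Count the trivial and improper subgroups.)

|G| = 30, so by Lagrange every subgroup order divides 30. Divisors: 1, 2, 3, 5, 6, 10, 15, 30.
Subgroups by order — order 1: 1; order 2: 15; order 3: 1; order 5: 1; order 6: 5; order 10: 3; order 15: 1; order 30: 1.
Total: 1 + 15 + 1 + 1 + 5 + 3 + 1 + 1 = 28.

28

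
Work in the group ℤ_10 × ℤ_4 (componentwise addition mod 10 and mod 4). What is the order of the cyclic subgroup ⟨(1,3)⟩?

20

The order of (1,3) in Z_10 × Z_4 is lcm(ord(1) in Z_10, ord(3) in Z_4).
ord(1) = 10 and ord(3) = 4, so |⟨(1,3)⟩| = lcm(10, 4) = 20.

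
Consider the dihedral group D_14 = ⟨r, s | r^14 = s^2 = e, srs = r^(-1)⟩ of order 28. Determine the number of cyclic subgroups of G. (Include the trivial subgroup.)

Each element a generates a cyclic subgroup ⟨a⟩; distinct elements may generate the same one (a cyclic group of order d has φ(d) generators).
Cyclic subgroups by order — order 1: 1; order 2: 15; order 7: 1; order 14: 1.
Total: 18.

18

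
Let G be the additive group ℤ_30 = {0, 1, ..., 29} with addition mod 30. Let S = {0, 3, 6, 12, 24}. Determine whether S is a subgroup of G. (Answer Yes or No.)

3 ∈ S but its inverse 27 ∉ S, so S is not a subgroup.

No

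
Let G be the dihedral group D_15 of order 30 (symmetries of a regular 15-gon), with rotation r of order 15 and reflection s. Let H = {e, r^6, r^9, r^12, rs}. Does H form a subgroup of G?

r^12 ∈ H but its inverse r^3 ∉ H, so H is not a subgroup.

No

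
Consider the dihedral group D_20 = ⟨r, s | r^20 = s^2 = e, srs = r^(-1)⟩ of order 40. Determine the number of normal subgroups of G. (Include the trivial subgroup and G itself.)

9

G has 48 subgroups. Checking conjugation-invariance by order — order 1: 1/1 normal; order 2: 1/21 normal; order 4: 1/11 normal; order 5: 1/1 normal; order 8: 0/5 normal; order 10: 1/5 normal; order 20: 3/3 normal; order 40: 1/1 normal.
Total normal subgroups: 9.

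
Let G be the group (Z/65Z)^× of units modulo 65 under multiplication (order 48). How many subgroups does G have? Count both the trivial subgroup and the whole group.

30

|G| = 48, so by Lagrange every subgroup order divides 48. Divisors: 1, 2, 3, 4, 6, 8, 12, 16, 24, 48.
Subgroups by order — order 1: 1; order 2: 3; order 3: 1; order 4: 7; order 6: 3; order 8: 3; order 12: 7; order 16: 1; order 24: 3; order 48: 1.
Total: 1 + 3 + 1 + 7 + 3 + 3 + 7 + 1 + 3 + 1 = 30.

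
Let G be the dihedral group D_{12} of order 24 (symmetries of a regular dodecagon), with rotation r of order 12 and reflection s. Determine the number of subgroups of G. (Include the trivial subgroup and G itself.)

|G| = 24, so by Lagrange every subgroup order divides 24. Divisors: 1, 2, 3, 4, 6, 8, 12, 24.
Subgroups by order — order 1: 1; order 2: 13; order 3: 1; order 4: 7; order 6: 5; order 8: 3; order 12: 3; order 24: 1.
Total: 1 + 13 + 1 + 7 + 5 + 3 + 3 + 1 = 34.

34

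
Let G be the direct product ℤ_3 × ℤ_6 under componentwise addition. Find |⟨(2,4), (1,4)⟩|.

9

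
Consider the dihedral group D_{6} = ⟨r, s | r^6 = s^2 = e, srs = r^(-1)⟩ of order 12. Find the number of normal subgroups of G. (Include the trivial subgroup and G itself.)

7

G has 16 subgroups. Checking conjugation-invariance by order — order 1: 1/1 normal; order 2: 1/7 normal; order 3: 1/1 normal; order 4: 0/3 normal; order 6: 3/3 normal; order 12: 1/1 normal.
Total normal subgroups: 7.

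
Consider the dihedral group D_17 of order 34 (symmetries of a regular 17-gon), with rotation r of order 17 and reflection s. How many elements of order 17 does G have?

Enumerating element orders in G gives 16 elements of order 17.

16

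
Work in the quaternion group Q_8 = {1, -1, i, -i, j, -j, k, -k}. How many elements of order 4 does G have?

The elements of order 4 are: i, -i, j, -j, k, -k.
That's 6.

6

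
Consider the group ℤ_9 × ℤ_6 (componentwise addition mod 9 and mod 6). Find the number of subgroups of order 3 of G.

4

|G| = 54 and 3 | 54, so subgroups of order 3 are possible by Lagrange.
The subgroups of order 3 are: {(0,0), (0,2), (0,4)}; {(0,0), (3,0), (6,0)}; {(0,0), (3,2), (6,4)}; {(0,0), (3,4), (6,2)}.
So G has 4 subgroups of order 3.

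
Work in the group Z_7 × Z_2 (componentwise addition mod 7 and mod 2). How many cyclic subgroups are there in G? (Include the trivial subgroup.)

A cyclic subgroup of order d is generated by each of its φ(d) elements of order d, so the cyclic subgroups of order d number (#elements of order d)/φ(d).
Cyclic subgroups by order — order 1: 1; order 2: 1; order 7: 1; order 14: 1.
Total: 4.

4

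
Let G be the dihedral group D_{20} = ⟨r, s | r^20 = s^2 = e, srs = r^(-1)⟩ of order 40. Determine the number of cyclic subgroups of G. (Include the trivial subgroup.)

26

Each element a generates a cyclic subgroup ⟨a⟩; distinct elements may generate the same one (a cyclic group of order d has φ(d) generators).
Cyclic subgroups by order — order 1: 1; order 2: 21; order 4: 1; order 5: 1; order 10: 1; order 20: 1.
Total: 26.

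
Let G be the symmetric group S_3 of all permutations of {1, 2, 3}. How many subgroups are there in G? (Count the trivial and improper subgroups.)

6

|G| = 6, so by Lagrange every subgroup order divides 6. Divisors: 1, 2, 3, 6.
Subgroups by order — order 1: 1; order 2: 3; order 3: 1; order 6: 1.
Total: 1 + 3 + 1 + 1 = 6.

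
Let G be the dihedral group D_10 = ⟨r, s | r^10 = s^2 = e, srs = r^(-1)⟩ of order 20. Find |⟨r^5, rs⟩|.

|⟨r^5⟩| = 2 and |⟨rs⟩| = 2, so |H| is a multiple of lcm(2, 2) = 2 and divides |G| = 20.
Closing under the operation: H = {e, r^5, rs, r^6s}, so |H| = 4.

4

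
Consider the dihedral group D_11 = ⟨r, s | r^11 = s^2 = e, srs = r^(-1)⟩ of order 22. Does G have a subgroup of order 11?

11 | 22. A subgroup of order 11 is {e, r, r^2, r^3, r^4, r^5, r^6, r^7, r^8, r^9, r^10}.

Yes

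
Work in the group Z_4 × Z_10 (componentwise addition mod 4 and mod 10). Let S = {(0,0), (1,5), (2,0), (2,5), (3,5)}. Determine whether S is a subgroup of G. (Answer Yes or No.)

No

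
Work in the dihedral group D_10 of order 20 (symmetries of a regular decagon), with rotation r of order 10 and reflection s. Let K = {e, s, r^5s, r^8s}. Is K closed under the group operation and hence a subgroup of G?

No

Closure fails: s · r^8s = r^2 ∉ K. So K is not a subgroup.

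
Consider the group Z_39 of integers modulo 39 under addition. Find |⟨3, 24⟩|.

|⟨3⟩| = 13 and |⟨24⟩| = 13, so |H| is a multiple of lcm(13, 13) = 13 and divides |G| = 39.
Closing under the operation: H = {0, 3, 6, 9, 12, 15, 18, 21, 24, 27, 30, 33, 36}, so |H| = 13.

13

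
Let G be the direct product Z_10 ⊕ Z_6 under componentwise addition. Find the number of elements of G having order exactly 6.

An element (a,b) has order lcm(ord(a), ord(b)); count pairs with lcm equal to 6.
Enumerating gives 6 such elements.

6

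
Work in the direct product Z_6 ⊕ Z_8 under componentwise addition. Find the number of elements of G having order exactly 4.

4

An element (a,b) has order lcm(ord(a), ord(b)); count pairs with lcm equal to 4.
Enumerating gives 4 such elements.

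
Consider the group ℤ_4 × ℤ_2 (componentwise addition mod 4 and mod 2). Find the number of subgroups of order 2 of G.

|G| = 8 and 2 | 8, so subgroups of order 2 are possible by Lagrange.
The subgroups of order 2 are: {(0,0), (0,1)}; {(0,0), (2,0)}; {(0,0), (2,1)}.
So G has 3 subgroups of order 2.

3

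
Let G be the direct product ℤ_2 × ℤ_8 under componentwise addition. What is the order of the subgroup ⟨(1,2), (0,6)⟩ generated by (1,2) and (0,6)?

8

|⟨(1,2)⟩| = 4 and |⟨(0,6)⟩| = 4, so |H| is a multiple of lcm(4, 4) = 4 and divides |G| = 16.
Closing under the operation: H = {(0,0), (0,2), (0,4), (0,6), (1,0), (1,2), (1,4), (1,6)}, so |H| = 8.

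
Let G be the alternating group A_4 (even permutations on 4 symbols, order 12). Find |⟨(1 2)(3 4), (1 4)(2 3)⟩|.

4

|⟨(1 2)(3 4)⟩| = 2 and |⟨(1 4)(2 3)⟩| = 2, so |H| is a multiple of lcm(2, 2) = 2 and divides |G| = 12.
Closing under the operation: H = {e, (1 2)(3 4), (1 3)(2 4), (1 4)(2 3)}, so |H| = 4.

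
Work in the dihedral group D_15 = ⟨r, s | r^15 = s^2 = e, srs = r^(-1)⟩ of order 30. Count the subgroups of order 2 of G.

15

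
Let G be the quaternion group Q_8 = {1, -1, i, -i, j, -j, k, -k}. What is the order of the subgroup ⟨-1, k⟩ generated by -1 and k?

4

|⟨-1⟩| = 2 and |⟨k⟩| = 4, so |H| is a multiple of lcm(2, 4) = 4 and divides |G| = 8.
Closing under the operation: H = {1, -1, k, -k}, so |H| = 4.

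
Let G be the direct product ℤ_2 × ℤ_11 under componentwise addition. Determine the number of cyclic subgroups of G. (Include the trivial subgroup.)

Each element a generates a cyclic subgroup ⟨a⟩; distinct elements may generate the same one (a cyclic group of order d has φ(d) generators).
Cyclic subgroups by order — order 1: 1; order 2: 1; order 11: 1; order 22: 1.
Total: 4.

4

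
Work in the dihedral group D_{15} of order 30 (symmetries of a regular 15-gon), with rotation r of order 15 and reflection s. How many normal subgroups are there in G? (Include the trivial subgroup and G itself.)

5

G has 28 subgroups. Checking conjugation-invariance by order — order 1: 1/1 normal; order 2: 0/15 normal; order 3: 1/1 normal; order 5: 1/1 normal; order 6: 0/5 normal; order 10: 0/3 normal; order 15: 1/1 normal; order 30: 1/1 normal.
Total normal subgroups: 5.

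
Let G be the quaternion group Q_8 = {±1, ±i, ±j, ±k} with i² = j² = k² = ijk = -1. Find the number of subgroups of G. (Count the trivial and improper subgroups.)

|G| = 8, so by Lagrange every subgroup order divides 8. Divisors: 1, 2, 4, 8.
Subgroups by order — order 1: 1; order 2: 1; order 4: 3; order 8: 1.
Total: 1 + 1 + 3 + 1 = 6.

6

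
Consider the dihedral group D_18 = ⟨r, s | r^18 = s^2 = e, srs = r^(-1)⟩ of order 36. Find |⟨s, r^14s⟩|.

|⟨s⟩| = 2 and |⟨r^14s⟩| = 2, so |H| is a multiple of lcm(2, 2) = 2 and divides |G| = 36.
Closing under the operation: H = {e, r^2, r^4, r^6, r^8, r^10, r^12, r^14, r^16, s, r^2s, r^4s, r^6s, r^8s, r^10s, r^12s, r^14s, r^16s}, so |H| = 18.

18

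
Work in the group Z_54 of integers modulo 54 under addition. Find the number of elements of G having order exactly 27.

In a cyclic group of order 54, the number of elements of order d (for d | 54) is φ(d).
φ(27) = 18.

18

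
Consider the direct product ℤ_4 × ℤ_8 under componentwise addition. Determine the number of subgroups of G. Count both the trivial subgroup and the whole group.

22

|G| = 32, so by Lagrange every subgroup order divides 32. Divisors: 1, 2, 4, 8, 16, 32.
Subgroups by order — order 1: 1; order 2: 3; order 4: 7; order 8: 7; order 16: 3; order 32: 1.
Total: 1 + 3 + 7 + 7 + 3 + 1 = 22.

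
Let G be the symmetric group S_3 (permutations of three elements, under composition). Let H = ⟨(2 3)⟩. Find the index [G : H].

3

|⟨(2 3)⟩| = 2 and |G| = 6.
By Lagrange, [G : H] = |G|/|H| = 6/2 = 3.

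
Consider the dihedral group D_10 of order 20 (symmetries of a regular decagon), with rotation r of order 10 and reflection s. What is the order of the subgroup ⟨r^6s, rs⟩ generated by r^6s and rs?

|⟨r^6s⟩| = 2 and |⟨rs⟩| = 2, so |H| is a multiple of lcm(2, 2) = 2 and divides |G| = 20.
Closing under the operation: H = {e, r^5, rs, r^6s}, so |H| = 4.

4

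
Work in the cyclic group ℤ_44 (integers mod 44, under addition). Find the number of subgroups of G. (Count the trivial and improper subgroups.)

Subgroups of the cyclic group ℤ_44 correspond bijectively to divisors of 44.
Divisors of 44: 1, 2, 4, 11, 22, 44.
So ℤ_44 has 6 subgroups.

6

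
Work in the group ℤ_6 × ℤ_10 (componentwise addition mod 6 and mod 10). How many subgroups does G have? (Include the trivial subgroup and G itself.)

20

|G| = 60, so by Lagrange every subgroup order divides 60. Divisors: 1, 2, 3, 4, 5, 6, 10, 12, 15, 20, 30, 60.
Subgroups by order — order 1: 1; order 2: 3; order 3: 1; order 4: 1; order 5: 1; order 6: 3; order 10: 3; order 12: 1; order 15: 1; order 20: 1; order 30: 3; order 60: 1.
Total: 1 + 3 + 1 + 1 + 1 + 3 + 3 + 1 + 1 + 1 + 3 + 1 = 20.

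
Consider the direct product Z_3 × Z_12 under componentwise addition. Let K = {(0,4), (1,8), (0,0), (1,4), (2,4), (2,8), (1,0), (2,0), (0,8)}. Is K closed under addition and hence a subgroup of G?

|K| = 9 divides |G| = 36, consistent with Lagrange.
K contains the identity, every element's inverse is in K, and K is closed under +: it is a subgroup.

Yes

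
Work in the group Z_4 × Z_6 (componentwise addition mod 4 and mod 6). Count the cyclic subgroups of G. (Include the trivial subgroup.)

12

Group the elements of G by the cyclic subgroup they generate; each cyclic subgroup of order d accounts for φ(d) elements.
Cyclic subgroups by order — order 1: 1; order 2: 3; order 3: 1; order 4: 2; order 6: 3; order 12: 2.
Total: 12.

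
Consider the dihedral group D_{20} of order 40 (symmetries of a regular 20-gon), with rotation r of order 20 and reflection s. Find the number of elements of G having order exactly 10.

The elements of order 10 are: r^2, r^6, r^14, r^18.
That's 4.

4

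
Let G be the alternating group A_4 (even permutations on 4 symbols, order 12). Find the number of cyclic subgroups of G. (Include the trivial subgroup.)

8

A cyclic subgroup of order d is generated by each of its φ(d) elements of order d, so the cyclic subgroups of order d number (#elements of order d)/φ(d).
Cyclic subgroups by order — order 1: 1; order 2: 3; order 3: 4.
Total: 8.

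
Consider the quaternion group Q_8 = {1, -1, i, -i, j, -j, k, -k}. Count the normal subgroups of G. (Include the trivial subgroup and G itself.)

6

G has 6 subgroups. Checking conjugation-invariance by order — order 1: 1/1 normal; order 2: 1/1 normal; order 4: 3/3 normal; order 8: 1/1 normal.
Total normal subgroups: 6.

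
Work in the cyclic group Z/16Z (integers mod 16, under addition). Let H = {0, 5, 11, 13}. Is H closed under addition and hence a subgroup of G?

13 ∈ H but its inverse 3 ∉ H, so H is not a subgroup.

No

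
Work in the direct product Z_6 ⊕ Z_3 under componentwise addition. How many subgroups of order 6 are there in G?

4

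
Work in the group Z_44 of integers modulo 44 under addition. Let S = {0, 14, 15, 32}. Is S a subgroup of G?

No

32 ∈ S but its inverse 12 ∉ S, so S is not a subgroup.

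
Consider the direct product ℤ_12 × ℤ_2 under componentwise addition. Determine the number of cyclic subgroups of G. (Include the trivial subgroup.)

Each element a generates a cyclic subgroup ⟨a⟩; distinct elements may generate the same one (a cyclic group of order d has φ(d) generators).
Cyclic subgroups by order — order 1: 1; order 2: 3; order 3: 1; order 4: 2; order 6: 3; order 12: 2.
Total: 12.

12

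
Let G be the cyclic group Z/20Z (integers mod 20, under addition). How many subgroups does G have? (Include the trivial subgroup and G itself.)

A cyclic group of order 20 has exactly one subgroup for each divisor of 20.
Divisors of 20: 1, 2, 4, 5, 10, 20.
So Z/20Z has 6 subgroups.

6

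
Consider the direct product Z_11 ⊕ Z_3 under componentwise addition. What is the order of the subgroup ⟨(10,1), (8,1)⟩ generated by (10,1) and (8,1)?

|⟨(10,1)⟩| = 33 and |⟨(8,1)⟩| = 33, so |H| is a multiple of lcm(33, 33) = 33 and divides |G| = 33.
Closing {(10,1), (8,1)} under the group operation gives all of G, so |H| = 33.

33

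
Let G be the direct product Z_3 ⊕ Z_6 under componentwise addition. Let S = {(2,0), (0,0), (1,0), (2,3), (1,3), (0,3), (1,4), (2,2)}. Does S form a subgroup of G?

No

|S| = 8 does not divide |G| = 18, so by Lagrange S is not a subgroup.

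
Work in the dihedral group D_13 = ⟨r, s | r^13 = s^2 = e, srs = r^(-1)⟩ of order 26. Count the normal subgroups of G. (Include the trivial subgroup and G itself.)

3

G has 16 subgroups. Checking conjugation-invariance by order — order 1: 1/1 normal; order 2: 0/13 normal; order 13: 1/1 normal; order 26: 1/1 normal.
Total normal subgroups: 3.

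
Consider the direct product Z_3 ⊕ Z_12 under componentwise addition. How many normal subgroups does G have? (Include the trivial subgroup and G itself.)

18

G is abelian, so every subgroup is normal.
G has 18 subgroups in total, hence 18 normal subgroups.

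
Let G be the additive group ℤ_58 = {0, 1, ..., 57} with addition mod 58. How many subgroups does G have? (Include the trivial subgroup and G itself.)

4

Subgroups of the cyclic group ℤ_58 correspond bijectively to divisors of 58.
Divisors of 58: 1, 2, 29, 58.
So ℤ_58 has 4 subgroups.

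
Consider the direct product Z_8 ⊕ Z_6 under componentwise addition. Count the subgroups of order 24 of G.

|G| = 48 and 24 | 48, so subgroups of order 24 are possible by Lagrange.
The subgroups of order 24 are: {(0,0), (0,1), (0,2), (0,3), (0,4), (0,5), (2,0), (2,1), (2,2), (2,3), (2,4), (2,5), (4,0), (4,1), (4,2), (4,3), (4,4), (4,5), (6,0), (6,1), (6,2), (6,3), (6,4), (6,5)}; {(0,0), (0,2), (0,4), (1,0), (1,2), (1,4), (2,0), (2,2), (2,4), (3,0), (3,2), (3,4), (4,0), (4,2), (4,4), (5,0), (5,2), (5,4), (6,0), (6,2), (6,4), (7,0), (7,2), (7,4)}; {(0,0), (0,2), (0,4), (1,1), (1,3), (1,5), (2,0), (2,2), (2,4), (3,1), (3,3), (3,5), (4,0), (4,2), (4,4), (5,1), (5,3), (5,5), (6,0), (6,2), (6,4), (7,1), (7,3), (7,5)}.
So G has 3 subgroups of order 24.

3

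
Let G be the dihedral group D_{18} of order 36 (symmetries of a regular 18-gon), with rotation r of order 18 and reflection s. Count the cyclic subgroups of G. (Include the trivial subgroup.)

A cyclic subgroup of order d is generated by each of its φ(d) elements of order d, so the cyclic subgroups of order d number (#elements of order d)/φ(d).
Cyclic subgroups by order — order 1: 1; order 2: 19; order 3: 1; order 6: 1; order 9: 1; order 18: 1.
Total: 24.

24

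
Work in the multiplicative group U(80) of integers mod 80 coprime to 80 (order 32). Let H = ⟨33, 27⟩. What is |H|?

16

|⟨33⟩| = 4 and |⟨27⟩| = 4, so |H| is a multiple of lcm(4, 4) = 4 and divides |G| = 32.
Closing under the operation: H = {1, 3, 9, 11, 17, 19, 27, 33, 41, 43, 49, 51, 57, 59, 67, 73}, so |H| = 16.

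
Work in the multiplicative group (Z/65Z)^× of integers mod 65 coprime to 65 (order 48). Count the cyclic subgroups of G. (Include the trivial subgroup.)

20

A cyclic subgroup of order d is generated by each of its φ(d) elements of order d, so the cyclic subgroups of order d number (#elements of order d)/φ(d).
Cyclic subgroups by order — order 1: 1; order 2: 3; order 3: 1; order 4: 6; order 6: 3; order 12: 6.
Total: 20.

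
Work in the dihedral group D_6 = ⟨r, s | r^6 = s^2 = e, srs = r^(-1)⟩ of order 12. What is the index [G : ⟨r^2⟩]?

|⟨r^2⟩| = 3 and |G| = 12.
By Lagrange, [G : H] = |G|/|H| = 12/3 = 4.

4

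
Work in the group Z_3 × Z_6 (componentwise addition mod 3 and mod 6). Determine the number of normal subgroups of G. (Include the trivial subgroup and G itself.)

G is abelian, so every subgroup is normal.
G has 12 subgroups in total, hence 12 normal subgroups.

12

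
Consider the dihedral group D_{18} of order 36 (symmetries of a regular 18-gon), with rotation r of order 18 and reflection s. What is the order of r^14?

Computing powers of r^14: the smallest k with (r^14)^k = e is k = 9.

9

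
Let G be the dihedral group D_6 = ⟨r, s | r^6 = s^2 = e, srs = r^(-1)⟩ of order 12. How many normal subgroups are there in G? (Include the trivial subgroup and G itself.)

G has 16 subgroups. Checking conjugation-invariance by order — order 1: 1/1 normal; order 2: 1/7 normal; order 3: 1/1 normal; order 4: 0/3 normal; order 6: 3/3 normal; order 12: 1/1 normal.
Total normal subgroups: 7.

7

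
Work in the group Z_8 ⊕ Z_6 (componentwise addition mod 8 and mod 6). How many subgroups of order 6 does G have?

|G| = 48 and 6 | 48, so subgroups of order 6 are possible by Lagrange.
The subgroups of order 6 are: {(0,0), (0,1), (0,2), (0,3), (0,4), (0,5)}; {(0,0), (0,2), (0,4), (4,0), (4,2), (4,4)}; {(0,0), (0,2), (0,4), (4,1), (4,3), (4,5)}.
So G has 3 subgroups of order 6.

3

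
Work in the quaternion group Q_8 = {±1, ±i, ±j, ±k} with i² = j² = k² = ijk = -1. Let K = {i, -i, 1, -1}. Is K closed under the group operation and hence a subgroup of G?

Yes

|K| = 4 divides |G| = 8, consistent with Lagrange.
K contains the identity, every element's inverse is in K, and K is closed under ·: it is a subgroup.
In fact K = ⟨-i⟩.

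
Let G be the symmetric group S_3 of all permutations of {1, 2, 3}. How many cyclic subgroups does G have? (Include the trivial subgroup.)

5

Group the elements of G by the cyclic subgroup they generate; each cyclic subgroup of order d accounts for φ(d) elements.
Cyclic subgroups by order — order 1: 1; order 2: 3; order 3: 1.
Total: 5.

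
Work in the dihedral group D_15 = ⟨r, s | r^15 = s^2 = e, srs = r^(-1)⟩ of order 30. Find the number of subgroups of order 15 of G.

|G| = 30 and 15 | 30, so subgroups of order 15 are possible by Lagrange.
The subgroups of order 15 are: {e, r, r^2, r^3, r^4, r^5, r^6, r^7, r^8, r^9, r^10, r^11, r^12, r^13, r^14}.
So G has 1 subgroup of order 15.

1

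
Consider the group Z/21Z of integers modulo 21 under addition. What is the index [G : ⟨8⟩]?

1

|⟨8⟩| = 21 and |G| = 21.
By Lagrange, [G : H] = |G|/|H| = 21/21 = 1.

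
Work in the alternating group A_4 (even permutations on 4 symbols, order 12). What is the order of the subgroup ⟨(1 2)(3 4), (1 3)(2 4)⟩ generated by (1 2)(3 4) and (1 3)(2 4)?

4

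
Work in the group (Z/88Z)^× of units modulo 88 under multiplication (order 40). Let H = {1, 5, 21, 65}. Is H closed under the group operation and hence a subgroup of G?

No

5 ∈ H but its inverse 53 ∉ H, so H is not a subgroup.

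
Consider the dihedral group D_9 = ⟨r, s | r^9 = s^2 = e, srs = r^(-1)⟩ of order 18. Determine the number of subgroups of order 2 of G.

9

|G| = 18 and 2 | 18, so subgroups of order 2 are possible by Lagrange.
The subgroups of order 2 are: {e, r^2s}; {e, r^3s}; {e, r^4s}; {e, r^5s}; … (9 in all).
So G has 9 subgroups of order 2.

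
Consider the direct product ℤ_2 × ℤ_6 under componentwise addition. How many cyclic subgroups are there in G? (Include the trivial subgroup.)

8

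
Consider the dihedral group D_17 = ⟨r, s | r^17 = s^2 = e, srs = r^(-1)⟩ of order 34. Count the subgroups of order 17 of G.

|G| = 34 and 17 | 34, so subgroups of order 17 are possible by Lagrange.
The subgroups of order 17 are: {e, r, r^2, r^3, r^4, r^5, r^6, r^7, r^8, r^9, r^10, r^11, r^12, r^13, r^14, r^15, r^16}.
So G has 1 subgroup of order 17.

1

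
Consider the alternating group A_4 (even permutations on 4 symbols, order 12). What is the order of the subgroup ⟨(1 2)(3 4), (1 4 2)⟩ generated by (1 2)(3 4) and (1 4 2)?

12

|⟨(1 2)(3 4)⟩| = 2 and |⟨(1 4 2)⟩| = 3, so |H| is a multiple of lcm(2, 3) = 6 and divides |G| = 12.
Closing {(1 2)(3 4), (1 4 2)} under the group operation gives all of G, so |H| = 12.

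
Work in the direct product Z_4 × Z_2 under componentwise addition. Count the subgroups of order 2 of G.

3

|G| = 8 and 2 | 8, so subgroups of order 2 are possible by Lagrange.
The subgroups of order 2 are: {(0,0), (0,1)}; {(0,0), (2,0)}; {(0,0), (2,1)}.
So G has 3 subgroups of order 2.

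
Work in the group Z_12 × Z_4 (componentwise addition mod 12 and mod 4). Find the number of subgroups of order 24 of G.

|G| = 48 and 24 | 48, so subgroups of order 24 are possible by Lagrange.
The subgroups of order 24 are: {(0,0), (0,1), (0,2), (0,3), (2,0), (2,1), (2,2), (2,3), (4,0), (4,1), (4,2), (4,3), (6,0), (6,1), (6,2), (6,3), (8,0), (8,1), (8,2), (8,3), (10,0), (10,1), (10,2), (10,3)}; {(0,0), (0,2), (1,0), (1,2), (2,0), (2,2), (3,0), (3,2), (4,0), (4,2), (5,0), (5,2), (6,0), (6,2), (7,0), (7,2), (8,0), (8,2), (9,0), (9,2), (10,0), (10,2), (11,0), (11,2)}; {(0,0), (0,2), (1,1), (1,3), (2,0), (2,2), (3,1), (3,3), (4,0), (4,2), (5,1), (5,3), (6,0), (6,2), (7,1), (7,3), (8,0), (8,2), (9,1), (9,3), (10,0), (10,2), (11,1), (11,3)}.
So G has 3 subgroups of order 24.

3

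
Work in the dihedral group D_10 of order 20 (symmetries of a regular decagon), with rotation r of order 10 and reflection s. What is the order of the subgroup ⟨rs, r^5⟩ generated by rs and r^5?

4

|⟨rs⟩| = 2 and |⟨r^5⟩| = 2, so |H| is a multiple of lcm(2, 2) = 2 and divides |G| = 20.
Closing under the operation: H = {e, r^5, rs, r^6s}, so |H| = 4.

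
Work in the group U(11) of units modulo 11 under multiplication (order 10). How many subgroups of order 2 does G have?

1

|G| = 10 and 2 | 10, so subgroups of order 2 are possible by Lagrange.
The subgroups of order 2 are: {1, 10}.
So G has 1 subgroup of order 2.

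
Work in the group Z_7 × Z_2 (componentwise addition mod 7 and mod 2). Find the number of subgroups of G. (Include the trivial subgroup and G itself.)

4

|G| = 14, so by Lagrange every subgroup order divides 14. Divisors: 1, 2, 7, 14.
Subgroups by order — order 1: 1; order 2: 1; order 7: 1; order 14: 1.
Total: 1 + 1 + 1 + 1 = 4.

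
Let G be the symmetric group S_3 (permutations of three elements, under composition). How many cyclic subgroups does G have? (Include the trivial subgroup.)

5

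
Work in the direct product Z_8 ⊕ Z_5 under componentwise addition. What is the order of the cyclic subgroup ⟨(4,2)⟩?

The order of (4,2) in Z_8 × Z_5 is lcm(ord(4) in Z_8, ord(2) in Z_5).
ord(4) = 2 and ord(2) = 5, so |⟨(4,2)⟩| = lcm(2, 5) = 10.

10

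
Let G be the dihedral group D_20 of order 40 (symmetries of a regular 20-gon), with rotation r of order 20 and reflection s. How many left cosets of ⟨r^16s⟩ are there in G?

20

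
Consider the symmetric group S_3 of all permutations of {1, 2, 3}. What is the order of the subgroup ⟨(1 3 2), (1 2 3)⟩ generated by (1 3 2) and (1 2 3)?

|⟨(1 3 2)⟩| = 3 and |⟨(1 2 3)⟩| = 3, so |H| is a multiple of lcm(3, 3) = 3 and divides |G| = 6.
Closing under the operation: H = {e, (1 2 3), (1 3 2)}, so |H| = 3.

3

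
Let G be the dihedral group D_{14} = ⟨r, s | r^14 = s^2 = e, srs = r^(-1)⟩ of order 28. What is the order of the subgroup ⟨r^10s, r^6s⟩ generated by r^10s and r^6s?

|⟨r^10s⟩| = 2 and |⟨r^6s⟩| = 2, so |H| is a multiple of lcm(2, 2) = 2 and divides |G| = 28.
Closing under the operation: H = {e, r^2, r^4, r^6, r^8, r^10, r^12, s, r^2s, r^4s, r^6s, r^8s, r^10s, r^12s}, so |H| = 14.

14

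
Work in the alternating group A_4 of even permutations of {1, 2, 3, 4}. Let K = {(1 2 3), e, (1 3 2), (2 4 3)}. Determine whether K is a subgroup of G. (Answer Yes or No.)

(2 4 3) ∈ K but its inverse (2 3 4) ∉ K, so K is not a subgroup.

No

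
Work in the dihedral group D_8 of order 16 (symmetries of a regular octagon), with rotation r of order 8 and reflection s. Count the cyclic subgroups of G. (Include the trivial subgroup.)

12

Group the elements of G by the cyclic subgroup they generate; each cyclic subgroup of order d accounts for φ(d) elements.
Cyclic subgroups by order — order 1: 1; order 2: 9; order 4: 1; order 8: 1.
Total: 12.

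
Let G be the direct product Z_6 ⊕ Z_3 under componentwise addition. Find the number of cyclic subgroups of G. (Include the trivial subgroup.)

10

A cyclic subgroup of order d is generated by each of its φ(d) elements of order d, so the cyclic subgroups of order d number (#elements of order d)/φ(d).
Cyclic subgroups by order — order 1: 1; order 2: 1; order 3: 4; order 6: 4.
Total: 10.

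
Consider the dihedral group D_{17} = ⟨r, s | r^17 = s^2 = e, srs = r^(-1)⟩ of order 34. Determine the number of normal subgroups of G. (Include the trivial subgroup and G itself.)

G has 20 subgroups. Checking conjugation-invariance by order — order 1: 1/1 normal; order 2: 0/17 normal; order 17: 1/1 normal; order 34: 1/1 normal.
Total normal subgroups: 3.

3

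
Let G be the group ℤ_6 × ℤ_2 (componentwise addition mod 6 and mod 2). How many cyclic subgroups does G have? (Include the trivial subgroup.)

8

Each element a generates a cyclic subgroup ⟨a⟩; distinct elements may generate the same one (a cyclic group of order d has φ(d) generators).
Cyclic subgroups by order — order 1: 1; order 2: 3; order 3: 1; order 6: 3.
Total: 8.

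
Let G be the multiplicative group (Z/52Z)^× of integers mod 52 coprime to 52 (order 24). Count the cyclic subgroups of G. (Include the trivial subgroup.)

Group the elements of G by the cyclic subgroup they generate; each cyclic subgroup of order d accounts for φ(d) elements.
Cyclic subgroups by order — order 1: 1; order 2: 3; order 3: 1; order 4: 2; order 6: 3; order 12: 2.
Total: 12.

12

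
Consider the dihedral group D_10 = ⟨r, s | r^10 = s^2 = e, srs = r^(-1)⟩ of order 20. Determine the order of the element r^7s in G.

2

Computing powers of r^7s: the smallest k with (r^7s)^k = e is k = 2.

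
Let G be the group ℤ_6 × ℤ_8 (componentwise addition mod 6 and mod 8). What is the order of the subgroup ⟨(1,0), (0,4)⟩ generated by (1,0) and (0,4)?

12

|⟨(1,0)⟩| = 6 and |⟨(0,4)⟩| = 2, so |H| is a multiple of lcm(6, 2) = 6 and divides |G| = 48.
Closing under the operation: H = {(0,0), (0,4), (1,0), (1,4), (2,0), (2,4), (3,0), (3,4), (4,0), (4,4), (5,0), (5,4)}, so |H| = 12.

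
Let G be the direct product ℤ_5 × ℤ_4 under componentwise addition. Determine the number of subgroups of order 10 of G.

|G| = 20 and 10 | 20, so subgroups of order 10 are possible by Lagrange.
The subgroups of order 10 are: {(0,0), (0,2), (1,0), (1,2), (2,0), (2,2), (3,0), (3,2), (4,0), (4,2)}.
So G has 1 subgroup of order 10.

1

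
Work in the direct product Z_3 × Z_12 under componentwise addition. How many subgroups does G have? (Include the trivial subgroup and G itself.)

18

|G| = 36, so by Lagrange every subgroup order divides 36. Divisors: 1, 2, 3, 4, 6, 9, 12, 18, 36.
Subgroups by order — order 1: 1; order 2: 1; order 3: 4; order 4: 1; order 6: 4; order 9: 1; order 12: 4; order 18: 1; order 36: 1.
Total: 1 + 1 + 4 + 1 + 4 + 1 + 4 + 1 + 1 = 18.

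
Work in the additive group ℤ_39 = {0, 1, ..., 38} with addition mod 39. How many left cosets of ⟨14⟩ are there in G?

1

|⟨14⟩| = 39 and |G| = 39.
By Lagrange, [G : H] = |G|/|H| = 39/39 = 1.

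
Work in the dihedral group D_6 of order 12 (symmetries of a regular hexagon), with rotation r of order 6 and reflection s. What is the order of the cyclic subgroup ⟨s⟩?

2

Computing powers of s: the smallest k with (s)^k = e is k = 2.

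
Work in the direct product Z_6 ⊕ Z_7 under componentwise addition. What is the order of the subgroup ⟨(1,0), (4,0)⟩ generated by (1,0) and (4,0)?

6

|⟨(1,0)⟩| = 6 and |⟨(4,0)⟩| = 3, so |H| is a multiple of lcm(6, 3) = 6 and divides |G| = 42.
Closing under the operation: H = {(0,0), (1,0), (2,0), (3,0), (4,0), (5,0)}, so |H| = 6.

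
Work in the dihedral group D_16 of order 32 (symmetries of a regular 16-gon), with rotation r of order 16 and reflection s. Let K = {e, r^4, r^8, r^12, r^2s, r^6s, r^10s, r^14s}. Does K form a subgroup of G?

Yes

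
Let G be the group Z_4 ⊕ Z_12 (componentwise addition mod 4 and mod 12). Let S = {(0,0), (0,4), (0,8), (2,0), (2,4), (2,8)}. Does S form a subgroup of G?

Yes

|S| = 6 divides |G| = 48, consistent with Lagrange.
S contains the identity, every element's inverse is in S, and S is closed under +: it is a subgroup.
In fact S = ⟨(2,4)⟩.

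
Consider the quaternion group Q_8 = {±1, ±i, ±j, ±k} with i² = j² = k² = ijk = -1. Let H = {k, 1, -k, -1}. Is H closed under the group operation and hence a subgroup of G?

|H| = 4 divides |G| = 8, consistent with Lagrange.
H contains the identity, every element's inverse is in H, and H is closed under ·: it is a subgroup.
In fact H = ⟨-k⟩.

Yes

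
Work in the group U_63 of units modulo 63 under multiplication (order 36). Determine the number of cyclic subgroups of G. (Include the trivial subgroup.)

20

A cyclic subgroup of order d is generated by each of its φ(d) elements of order d, so the cyclic subgroups of order d number (#elements of order d)/φ(d).
Cyclic subgroups by order — order 1: 1; order 2: 3; order 3: 4; order 6: 12.
Total: 20.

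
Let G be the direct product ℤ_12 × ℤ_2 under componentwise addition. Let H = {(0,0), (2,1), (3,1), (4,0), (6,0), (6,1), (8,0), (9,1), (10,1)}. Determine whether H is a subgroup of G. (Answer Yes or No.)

|H| = 9 does not divide |G| = 24, so by Lagrange H is not a subgroup.

No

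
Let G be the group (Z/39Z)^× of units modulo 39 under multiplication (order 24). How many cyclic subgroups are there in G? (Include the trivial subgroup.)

12

A cyclic subgroup of order d is generated by each of its φ(d) elements of order d, so the cyclic subgroups of order d number (#elements of order d)/φ(d).
Cyclic subgroups by order — order 1: 1; order 2: 3; order 3: 1; order 4: 2; order 6: 3; order 12: 2.
Total: 12.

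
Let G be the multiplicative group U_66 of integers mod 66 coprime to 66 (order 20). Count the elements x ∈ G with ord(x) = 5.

The elements of order 5 are: 25, 31, 37, 49.
That's 4.

4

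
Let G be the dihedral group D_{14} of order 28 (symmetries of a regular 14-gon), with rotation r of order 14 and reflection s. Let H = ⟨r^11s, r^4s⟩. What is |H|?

|⟨r^11s⟩| = 2 and |⟨r^4s⟩| = 2, so |H| is a multiple of lcm(2, 2) = 2 and divides |G| = 28.
Closing under the operation: H = {e, r^7, r^4s, r^11s}, so |H| = 4.

4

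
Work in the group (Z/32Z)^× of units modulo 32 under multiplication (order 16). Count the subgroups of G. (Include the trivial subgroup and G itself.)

11

|G| = 16, so by Lagrange every subgroup order divides 16. Divisors: 1, 2, 4, 8, 16.
Subgroups by order — order 1: 1; order 2: 3; order 4: 3; order 8: 3; order 16: 1.
Total: 1 + 3 + 3 + 3 + 1 = 11.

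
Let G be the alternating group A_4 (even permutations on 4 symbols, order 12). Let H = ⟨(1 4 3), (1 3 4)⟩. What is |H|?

3

|⟨(1 4 3)⟩| = 3 and |⟨(1 3 4)⟩| = 3, so |H| is a multiple of lcm(3, 3) = 3 and divides |G| = 12.
Closing under the operation: H = {e, (1 3 4), (1 4 3)}, so |H| = 3.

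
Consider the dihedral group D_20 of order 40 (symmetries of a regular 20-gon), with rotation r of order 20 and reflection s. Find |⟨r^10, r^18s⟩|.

|⟨r^10⟩| = 2 and |⟨r^18s⟩| = 2, so |H| is a multiple of lcm(2, 2) = 2 and divides |G| = 40.
Closing under the operation: H = {e, r^10, r^8s, r^18s}, so |H| = 4.

4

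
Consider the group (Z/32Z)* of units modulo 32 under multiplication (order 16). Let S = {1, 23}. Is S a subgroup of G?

23 ∈ S but its inverse 7 ∉ S, so S is not a subgroup.

No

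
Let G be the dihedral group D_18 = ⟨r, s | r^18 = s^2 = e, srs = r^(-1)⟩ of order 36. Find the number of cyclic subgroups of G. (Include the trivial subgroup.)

24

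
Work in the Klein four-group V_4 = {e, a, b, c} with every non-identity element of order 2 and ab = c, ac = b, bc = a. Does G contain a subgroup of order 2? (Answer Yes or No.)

2 | 4. A subgroup of order 2 is {e, a}.

Yes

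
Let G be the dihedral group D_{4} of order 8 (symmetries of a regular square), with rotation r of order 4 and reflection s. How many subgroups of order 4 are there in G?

|G| = 8 and 4 | 8, so subgroups of order 4 are possible by Lagrange.
The subgroups of order 4 are: {e, r, r^2, r^3}; {e, r^2, s, r^2s}; {e, r^2, rs, r^3s}.
So G has 3 subgroups of order 4.

3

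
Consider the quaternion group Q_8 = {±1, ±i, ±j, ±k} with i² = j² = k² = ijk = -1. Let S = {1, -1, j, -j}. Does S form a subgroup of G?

Yes

|S| = 4 divides |G| = 8, consistent with Lagrange.
S contains the identity, every element's inverse is in S, and S is closed under ·: it is a subgroup.
In fact S = ⟨j⟩.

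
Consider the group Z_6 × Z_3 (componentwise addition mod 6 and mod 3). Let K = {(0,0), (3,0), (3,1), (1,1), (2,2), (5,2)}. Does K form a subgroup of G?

No

(2,2) ∈ K but its inverse (4,1) ∉ K, so K is not a subgroup.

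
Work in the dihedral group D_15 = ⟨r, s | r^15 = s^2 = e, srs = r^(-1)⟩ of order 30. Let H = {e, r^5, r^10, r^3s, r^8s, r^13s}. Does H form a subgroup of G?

Yes

|H| = 6 divides |G| = 30, consistent with Lagrange.
H contains the identity, every element's inverse is in H, and H is closed under ·: it is a subgroup.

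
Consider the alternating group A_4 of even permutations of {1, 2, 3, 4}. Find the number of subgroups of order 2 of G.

|G| = 12 and 2 | 12, so subgroups of order 2 are possible by Lagrange.
The subgroups of order 2 are: {e, (1 2)(3 4)}; {e, (1 3)(2 4)}; {e, (1 4)(2 3)}.
So G has 3 subgroups of order 2.

3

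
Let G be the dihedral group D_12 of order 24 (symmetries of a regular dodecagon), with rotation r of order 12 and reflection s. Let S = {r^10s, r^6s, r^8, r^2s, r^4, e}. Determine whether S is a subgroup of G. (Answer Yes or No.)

|S| = 6 divides |G| = 24, consistent with Lagrange.
S contains the identity, every element's inverse is in S, and S is closed under ·: it is a subgroup.

Yes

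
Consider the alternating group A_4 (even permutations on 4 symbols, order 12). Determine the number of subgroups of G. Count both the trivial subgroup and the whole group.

10

|G| = 12, so by Lagrange every subgroup order divides 12. Divisors: 1, 2, 3, 4, 6, 12.
Subgroups by order — order 1: 1; order 2: 3; order 3: 4; order 4: 1; order 6: 0; order 12: 1.
Total: 1 + 3 + 4 + 1 + 0 + 1 = 10.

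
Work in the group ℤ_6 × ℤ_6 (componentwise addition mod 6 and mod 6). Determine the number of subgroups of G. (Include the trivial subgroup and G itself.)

30

|G| = 36, so by Lagrange every subgroup order divides 36. Divisors: 1, 2, 3, 4, 6, 9, 12, 18, 36.
Subgroups by order — order 1: 1; order 2: 3; order 3: 4; order 4: 1; order 6: 12; order 9: 1; order 12: 4; order 18: 3; order 36: 1.
Total: 1 + 3 + 4 + 1 + 12 + 1 + 4 + 3 + 1 = 30.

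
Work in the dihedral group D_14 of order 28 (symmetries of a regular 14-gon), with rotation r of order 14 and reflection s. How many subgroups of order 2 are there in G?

|G| = 28 and 2 | 28, so subgroups of order 2 are possible by Lagrange.
The subgroups of order 2 are: {e, r^10s}; {e, r^11s}; {e, r^12s}; {e, r^13s}; … (15 in all).
So G has 15 subgroups of order 2.

15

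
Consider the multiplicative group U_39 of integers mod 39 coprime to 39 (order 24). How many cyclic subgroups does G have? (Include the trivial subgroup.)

Each element a generates a cyclic subgroup ⟨a⟩; distinct elements may generate the same one (a cyclic group of order d has φ(d) generators).
Cyclic subgroups by order — order 1: 1; order 2: 3; order 3: 1; order 4: 2; order 6: 3; order 12: 2.
Total: 12.

12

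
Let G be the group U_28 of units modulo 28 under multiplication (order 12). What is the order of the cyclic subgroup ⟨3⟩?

6

Compute successive powers of 3 mod 28: 3, 9, 27, 25, 19, 1; 3^6 ≡ 1 (mod 28).
So |⟨3⟩| = 6.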